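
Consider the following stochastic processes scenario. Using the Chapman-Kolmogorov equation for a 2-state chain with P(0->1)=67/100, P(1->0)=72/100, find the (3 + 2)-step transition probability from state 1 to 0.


P^5 = P^3 * P^2
Computing via matrix multiplication of the transition matrix.
Entry (1,0) of P^5 = 0.5227

0.5227


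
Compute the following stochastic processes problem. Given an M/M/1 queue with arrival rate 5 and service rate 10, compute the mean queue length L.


rho = 5/10 = 0.5000
L = rho/(1-rho)
= 0.5000/0.5000
= 1.0000

1.0000


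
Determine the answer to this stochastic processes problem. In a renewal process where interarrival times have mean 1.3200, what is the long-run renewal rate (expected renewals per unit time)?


Long-run renewal rate = 1/E(X)
= 1/1.3200
= 0.7576

0.7576


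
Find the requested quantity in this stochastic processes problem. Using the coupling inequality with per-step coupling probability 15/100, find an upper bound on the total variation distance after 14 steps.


TV distance bound <= (1-delta)^n
= (1 - 0.1500)^14
= 0.8500^14
= 0.1028

0.1028


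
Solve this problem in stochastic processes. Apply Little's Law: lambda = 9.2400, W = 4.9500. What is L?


Little's Law: L = lambda * W
= 9.2400 * 4.9500
= 45.7380

45.7380


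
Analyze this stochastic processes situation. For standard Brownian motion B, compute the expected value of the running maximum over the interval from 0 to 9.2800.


E(max B(s)) = sqrt(2t/pi)
= sqrt(2*9.2800/pi)
= sqrt(5.9078)
= 2.4306

2.4306


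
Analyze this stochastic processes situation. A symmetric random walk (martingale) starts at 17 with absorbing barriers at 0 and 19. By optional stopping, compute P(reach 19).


By optional stopping theorem: E(M at tau) = M(0) = 17
P(hit 19)*19 + P(hit 0)*0 = 17
P(hit 19) = (17 - 0)/(19 - 0) = 17/19 = 0.8947

0.8947


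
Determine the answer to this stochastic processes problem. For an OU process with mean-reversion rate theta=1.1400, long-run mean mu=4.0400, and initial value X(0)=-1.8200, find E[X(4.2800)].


E[X(t)] = mu + (X(0) - mu)*exp(-theta*t)
= 4.0400 + (-1.8200 - 4.0400)*exp(-1.1400*4.2800)
= 4.0400 + -5.8600 * 0.0076
= 3.9954

3.9954


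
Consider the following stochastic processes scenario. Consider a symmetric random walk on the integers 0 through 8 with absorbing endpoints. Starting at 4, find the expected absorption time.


For symmetric RW on 0,...,N with absorbing barriers, E(i) = i*(N-i)
E(4) = 4 * 4 = 16

16


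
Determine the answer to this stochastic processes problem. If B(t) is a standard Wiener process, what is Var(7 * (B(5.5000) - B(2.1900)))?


Var(alpha*(B(t)-B(s))) = alpha^2 * (t-s)
= 7^2 * (5.5000 - 2.1900)
= 49 * 3.3100
= 162.1900

162.1900


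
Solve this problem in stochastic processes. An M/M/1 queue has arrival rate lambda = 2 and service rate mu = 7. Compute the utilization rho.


rho = lambda/mu
= 2/7
= 0.2857

0.2857


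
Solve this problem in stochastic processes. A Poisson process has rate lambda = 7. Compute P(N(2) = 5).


P(N(t)=k) = (lambda*t)^k * exp(-lambda*t) / k!
lambda*t = 14
= 14^5 * exp(-14) / 5!
= 537824 * 8.3153e-07 / 120
= 0.0037

0.0037


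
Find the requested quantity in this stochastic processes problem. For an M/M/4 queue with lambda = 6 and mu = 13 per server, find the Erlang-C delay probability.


a = lambda/mu = 0.4615
rho = a/c = 0.1154
Erlang-C formula applied:
C(c,a) = 0.0013

0.0013


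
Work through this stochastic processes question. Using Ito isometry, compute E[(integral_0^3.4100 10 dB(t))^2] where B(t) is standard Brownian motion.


By Ito isometry: E[(int f dB)^2] = int f^2 dt
= 10^2 * 3.4100
= 100 * 3.4100 = 341.0000

341.0000


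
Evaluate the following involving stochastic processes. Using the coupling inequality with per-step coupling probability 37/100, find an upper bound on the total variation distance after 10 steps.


TV distance bound <= (1-delta)^n
= (1 - 0.3700)^10
= 0.6300^10
= 0.0098

0.0098


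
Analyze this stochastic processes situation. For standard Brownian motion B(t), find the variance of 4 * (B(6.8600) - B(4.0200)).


Var(alpha*(B(t)-B(s))) = alpha^2 * (t-s)
= 4^2 * (6.8600 - 4.0200)
= 16 * 2.8400
= 45.4400

45.4400


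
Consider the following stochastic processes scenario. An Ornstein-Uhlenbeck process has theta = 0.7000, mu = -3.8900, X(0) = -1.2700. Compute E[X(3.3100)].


E[X(t)] = mu + (X(0) - mu)*exp(-theta*t)
= -3.8900 + (-1.2700 - -3.8900)*exp(-0.7000*3.3100)
= -3.8900 + 2.6200 * 0.0986
= -3.6317

-3.6317


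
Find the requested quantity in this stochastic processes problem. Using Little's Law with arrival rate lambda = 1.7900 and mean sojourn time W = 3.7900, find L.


Little's Law: L = lambda * W
= 1.7900 * 3.7900
= 6.7841

6.7841


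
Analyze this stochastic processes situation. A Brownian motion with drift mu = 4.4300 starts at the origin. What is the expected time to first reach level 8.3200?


Expected first passage time = a/mu
= 8.3200/4.4300
= 1.8781

1.8781


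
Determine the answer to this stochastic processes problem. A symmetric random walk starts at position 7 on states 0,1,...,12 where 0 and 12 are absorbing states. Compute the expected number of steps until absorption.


For symmetric RW on 0,...,N with absorbing barriers, E(i) = i*(N-i)
E(7) = 7 * 5 = 35

35


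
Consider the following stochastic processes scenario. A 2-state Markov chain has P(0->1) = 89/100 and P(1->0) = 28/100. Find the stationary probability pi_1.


Stationary distribution: pi_0 = p10/(p01+p10), pi_1 = p01/(p01+p10)
p01 = 0.8900, p10 = 0.2800
pi_1 = 0.7607

0.7607


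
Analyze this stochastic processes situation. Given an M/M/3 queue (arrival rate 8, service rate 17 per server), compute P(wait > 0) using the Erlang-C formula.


a = lambda/mu = 0.4706
rho = a/c = 0.1569
Erlang-C formula applied:
C(c,a) = 0.0129

0.0129


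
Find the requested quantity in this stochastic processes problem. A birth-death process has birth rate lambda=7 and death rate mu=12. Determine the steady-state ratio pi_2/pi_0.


For birth-death process, pi_n/pi_0 = (lambda/mu)^n
= (7/12)^2
= 0.3403

0.3403


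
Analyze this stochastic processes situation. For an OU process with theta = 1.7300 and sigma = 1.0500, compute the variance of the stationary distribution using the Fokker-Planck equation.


Stationary variance = sigma^2 / (2*theta)
= 1.0500^2 / (2*1.7300)
= 1.1025 / 3.4600
= 0.3186

0.3186


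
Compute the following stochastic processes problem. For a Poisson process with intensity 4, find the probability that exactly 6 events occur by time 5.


P(N(t)=k) = (lambda*t)^k * exp(-lambda*t) / k!
lambda*t = 20
= 20^6 * exp(-20) / 6!
= 64000000 * 2.0612e-09 / 720
= 1.8321e-04

1.8321e-04


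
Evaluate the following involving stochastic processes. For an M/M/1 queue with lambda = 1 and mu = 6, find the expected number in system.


rho = 1/6 = 0.1667
L = rho/(1-rho)
= 0.1667/0.8333
= 0.2000

0.2000


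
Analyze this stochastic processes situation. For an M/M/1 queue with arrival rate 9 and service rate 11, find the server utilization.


rho = lambda/mu
= 9/11
= 0.8182

0.8182


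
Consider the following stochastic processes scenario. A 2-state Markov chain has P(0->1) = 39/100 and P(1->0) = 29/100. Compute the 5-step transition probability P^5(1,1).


Computing P^5 by matrix multiplication.
P = [[0.6100, 0.3900], [0.2900, 0.7100]]
After raising P to the power 5:
P^5(1,1) = 0.5750

0.5750


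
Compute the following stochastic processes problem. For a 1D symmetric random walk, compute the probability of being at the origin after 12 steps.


P(S(12) = 0) = C(12,6) / 4^6
= 924 / 4096
= 0.2256

0.2256


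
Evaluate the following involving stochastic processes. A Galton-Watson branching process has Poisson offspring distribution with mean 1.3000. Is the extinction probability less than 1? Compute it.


Since mu = 1.3000 > 1, extinction prob q < 1.
Solve s = exp(mu*(s-1)) iteratively.
q = 0.5770

0.5770


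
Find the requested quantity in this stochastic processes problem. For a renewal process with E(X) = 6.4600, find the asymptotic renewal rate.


Long-run renewal rate = 1/E(X)
= 1/6.4600
= 0.1548

0.1548


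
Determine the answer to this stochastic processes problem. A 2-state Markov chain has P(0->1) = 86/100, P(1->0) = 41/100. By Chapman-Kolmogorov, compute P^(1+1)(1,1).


P^2 = P^1 * P^1
Computing via matrix multiplication of the transition matrix.
Entry (1,1) of P^2 = 0.7007

0.7007


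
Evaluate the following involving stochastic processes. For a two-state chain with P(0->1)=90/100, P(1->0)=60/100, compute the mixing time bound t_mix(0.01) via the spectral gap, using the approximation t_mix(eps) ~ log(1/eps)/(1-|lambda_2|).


lambda_2 = |1 - p01 - p10| = |1 - 0.9000 - 0.6000| = 0.5000
t_mix ~ log(1/eps)/(1 - |lambda_2|)
= log(100)/(1 - 0.5000) = 4.6052/0.5000
= 9.2103

9.2103


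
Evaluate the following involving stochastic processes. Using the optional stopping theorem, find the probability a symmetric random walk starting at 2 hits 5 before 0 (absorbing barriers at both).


By optional stopping theorem: E(M at tau) = M(0) = 2
P(hit 5)*5 + P(hit 0)*0 = 2
P(hit 5) = (2 - 0)/(5 - 0) = 2/5 = 0.4000

0.4000


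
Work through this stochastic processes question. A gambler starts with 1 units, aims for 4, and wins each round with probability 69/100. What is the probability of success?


Gambler's ruin formula:
r = q/p = 0.3100/0.6900 = 0.4493
P(win) = (1 - r^i)/(1 - r^N)
= (1 - 0.4493^1)/(1 - 0.4493^4)
= 0.5741

0.5741


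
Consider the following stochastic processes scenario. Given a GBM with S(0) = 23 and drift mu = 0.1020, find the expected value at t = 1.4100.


E[S(t)] = S(0) * exp(mu * t)
= 23 * exp(0.1020 * 1.4100)
= 23 * 1.1547
= 26.5576

26.5576


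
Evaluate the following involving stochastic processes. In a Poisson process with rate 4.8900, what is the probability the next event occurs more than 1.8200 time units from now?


P(X > t) = exp(-lambda * t)
= exp(-4.8900 * 1.8200)
= exp(-8.8998) = 1.3642e-04

1.3642e-04


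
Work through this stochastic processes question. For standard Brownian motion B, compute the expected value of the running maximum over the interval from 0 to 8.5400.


E(max B(s)) = sqrt(2t/pi)
= sqrt(2*8.5400/pi)
= sqrt(5.4367)
= 2.3317

2.3317


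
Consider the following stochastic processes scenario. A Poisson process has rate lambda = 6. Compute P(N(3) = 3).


P(N(t)=k) = (lambda*t)^k * exp(-lambda*t) / k!
lambda*t = 18
= 18^3 * exp(-18) / 3!
= 5832 * 1.5230e-08 / 6
= 1.4804e-05

1.4804e-05


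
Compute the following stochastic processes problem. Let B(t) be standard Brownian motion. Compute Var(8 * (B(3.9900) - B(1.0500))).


Var(alpha*(B(t)-B(s))) = alpha^2 * (t-s)
= 8^2 * (3.9900 - 1.0500)
= 64 * 2.9400
= 188.1600

188.1600


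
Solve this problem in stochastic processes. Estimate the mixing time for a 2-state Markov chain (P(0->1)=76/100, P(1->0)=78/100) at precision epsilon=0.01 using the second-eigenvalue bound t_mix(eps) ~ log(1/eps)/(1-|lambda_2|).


lambda_2 = |1 - p01 - p10| = |1 - 0.7600 - 0.7800| = 0.5400
t_mix ~ log(1/eps)/(1 - |lambda_2|)
= log(100)/(1 - 0.5400) = 4.6052/0.4600
= 10.0112

10.0112


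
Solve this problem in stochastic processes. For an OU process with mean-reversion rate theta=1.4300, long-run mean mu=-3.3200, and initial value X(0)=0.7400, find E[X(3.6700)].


E[X(t)] = mu + (X(0) - mu)*exp(-theta*t)
= -3.3200 + (0.7400 - -3.3200)*exp(-1.4300*3.6700)
= -3.3200 + 4.0600 * 0.0053
= -3.2987

-3.2987


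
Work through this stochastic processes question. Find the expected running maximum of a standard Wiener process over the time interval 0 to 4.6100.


E(max B(s)) = sqrt(2t/pi)
= sqrt(2*4.6100/pi)
= sqrt(2.9348)
= 1.7131

1.7131


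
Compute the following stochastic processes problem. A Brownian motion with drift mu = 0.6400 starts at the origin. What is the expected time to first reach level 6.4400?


Expected first passage time = a/mu
= 6.4400/0.6400
= 10.0625

10.0625


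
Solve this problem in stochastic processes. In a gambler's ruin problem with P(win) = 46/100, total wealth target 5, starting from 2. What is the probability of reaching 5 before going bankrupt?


Gambler's ruin formula:
r = q/p = 0.5400/0.4600 = 1.1739
P(win) = (1 - r^i)/(1 - r^N)
= (1 - 1.1739^2)/(1 - 1.1739^5)
= 0.3075

0.3075


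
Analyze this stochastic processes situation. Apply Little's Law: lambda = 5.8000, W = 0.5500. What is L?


Little's Law: L = lambda * W
= 5.8000 * 0.5500
= 3.1900

3.1900


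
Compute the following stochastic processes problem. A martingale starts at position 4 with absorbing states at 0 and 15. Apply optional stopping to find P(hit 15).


By optional stopping theorem: E(M at tau) = M(0) = 4
P(hit 15)*15 + P(hit 0)*0 = 4
P(hit 15) = (4 - 0)/(15 - 0) = 4/15 = 0.2667

0.2667


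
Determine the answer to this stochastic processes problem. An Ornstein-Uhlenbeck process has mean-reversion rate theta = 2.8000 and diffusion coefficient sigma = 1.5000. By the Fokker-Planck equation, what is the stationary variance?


Stationary variance = sigma^2 / (2*theta)
= 1.5000^2 / (2*2.8000)
= 2.2500 / 5.6000
= 0.4018

0.4018


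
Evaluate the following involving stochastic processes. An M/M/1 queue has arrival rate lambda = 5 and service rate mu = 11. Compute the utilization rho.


rho = lambda/mu
= 5/11
= 0.4545

0.4545


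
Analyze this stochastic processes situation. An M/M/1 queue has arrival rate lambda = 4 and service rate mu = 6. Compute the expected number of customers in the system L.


rho = 4/6 = 0.6667
L = rho/(1-rho)
= 0.6667/0.3333
= 2.0000

2.0000


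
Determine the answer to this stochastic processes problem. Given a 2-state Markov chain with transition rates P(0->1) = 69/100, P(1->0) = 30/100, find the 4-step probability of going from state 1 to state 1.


Computing P^4 by matrix multiplication.
P = [[0.3100, 0.6900], [0.3000, 0.7000]]
After raising P to the power 4:
P^4(1,1) = 0.6970

0.6970


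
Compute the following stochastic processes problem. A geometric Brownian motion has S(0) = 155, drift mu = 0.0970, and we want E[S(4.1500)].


E[S(t)] = S(0) * exp(mu * t)
= 155 * exp(0.0970 * 4.1500)
= 155 * 1.4956
= 231.8232

231.8232


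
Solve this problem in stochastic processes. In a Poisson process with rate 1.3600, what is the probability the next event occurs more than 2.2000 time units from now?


P(X > t) = exp(-lambda * t)
= exp(-1.3600 * 2.2000)
= exp(-2.9920) = 0.0502

0.0502


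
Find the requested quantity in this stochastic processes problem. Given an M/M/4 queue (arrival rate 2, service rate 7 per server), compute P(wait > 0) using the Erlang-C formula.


a = lambda/mu = 0.2857
rho = a/c = 0.0714
Erlang-C formula applied:
C(c,a) = 2.2471e-04

2.2471e-04


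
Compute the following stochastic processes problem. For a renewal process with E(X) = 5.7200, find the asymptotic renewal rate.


Long-run renewal rate = 1/E(X)
= 1/5.7200
= 0.1748

0.1748


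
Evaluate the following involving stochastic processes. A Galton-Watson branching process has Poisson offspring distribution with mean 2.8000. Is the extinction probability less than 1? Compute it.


Since mu = 2.8000 > 1, extinction prob q < 1.
Solve s = exp(mu*(s-1)) iteratively.
q = 0.0750

0.0750


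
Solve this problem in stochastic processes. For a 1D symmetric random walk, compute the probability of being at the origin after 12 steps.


P(S(12) = 0) = C(12,6) / 4^6
= 924 / 4096
= 0.2256

0.2256


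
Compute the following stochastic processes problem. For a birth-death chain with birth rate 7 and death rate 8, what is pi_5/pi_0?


For birth-death process, pi_n/pi_0 = (lambda/mu)^n
= (7/8)^5
= 0.5129

0.5129


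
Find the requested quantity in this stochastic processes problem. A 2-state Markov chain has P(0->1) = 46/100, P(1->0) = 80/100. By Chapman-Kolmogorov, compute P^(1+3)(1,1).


P^4 = P^1 * P^3
Computing via matrix multiplication of the transition matrix.
Entry (1,1) of P^4 = 0.3680

0.3680


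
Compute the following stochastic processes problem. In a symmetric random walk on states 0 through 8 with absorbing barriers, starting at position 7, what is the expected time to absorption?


For symmetric RW on 0,...,N with absorbing barriers, E(i) = i*(N-i)
E(7) = 7 * 1 = 7

7


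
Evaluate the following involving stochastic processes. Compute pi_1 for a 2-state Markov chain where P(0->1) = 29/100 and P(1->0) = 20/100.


Stationary distribution: pi_0 = p10/(p01+p10), pi_1 = p01/(p01+p10)
p01 = 0.2900, p10 = 0.2000
pi_1 = 0.5918

0.5918


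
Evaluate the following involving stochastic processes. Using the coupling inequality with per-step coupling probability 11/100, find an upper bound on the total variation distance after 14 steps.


TV distance bound <= (1-delta)^n
= (1 - 0.1100)^14
= 0.8900^14
= 0.1956

0.1956


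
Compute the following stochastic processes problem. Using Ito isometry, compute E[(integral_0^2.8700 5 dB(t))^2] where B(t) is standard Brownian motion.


By Ito isometry: E[(int f dB)^2] = int f^2 dt
= 5^2 * 2.8700
= 25 * 2.8700 = 71.7500

71.7500


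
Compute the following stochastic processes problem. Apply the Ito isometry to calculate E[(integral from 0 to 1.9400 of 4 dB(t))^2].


By Ito isometry: E[(int f dB)^2] = int f^2 dt
= 4^2 * 1.9400
= 16 * 1.9400 = 31.0400

31.0400


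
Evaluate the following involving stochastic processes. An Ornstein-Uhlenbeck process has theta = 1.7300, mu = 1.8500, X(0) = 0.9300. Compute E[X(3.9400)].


E[X(t)] = mu + (X(0) - mu)*exp(-theta*t)
= 1.8500 + (0.9300 - 1.8500)*exp(-1.7300*3.9400)
= 1.8500 + -0.9200 * 0.0011
= 1.8490

1.8490


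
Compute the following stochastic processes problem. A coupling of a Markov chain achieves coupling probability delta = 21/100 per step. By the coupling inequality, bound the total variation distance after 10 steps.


TV distance bound <= (1-delta)^n
= (1 - 0.2100)^10
= 0.7900^10
= 0.0947

0.0947


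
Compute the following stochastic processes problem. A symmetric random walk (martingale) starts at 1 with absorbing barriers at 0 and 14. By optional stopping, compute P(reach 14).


By optional stopping theorem: E(M at tau) = M(0) = 1
P(hit 14)*14 + P(hit 0)*0 = 1
P(hit 14) = (1 - 0)/(14 - 0) = 1/14 = 0.0714

0.0714


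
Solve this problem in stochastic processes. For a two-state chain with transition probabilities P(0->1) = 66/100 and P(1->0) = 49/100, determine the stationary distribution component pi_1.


Stationary distribution: pi_0 = p10/(p01+p10), pi_1 = p01/(p01+p10)
p01 = 0.6600, p10 = 0.4900
pi_1 = 0.5739

0.5739


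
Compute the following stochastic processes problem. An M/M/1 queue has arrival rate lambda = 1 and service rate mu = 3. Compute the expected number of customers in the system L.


rho = 1/3 = 0.3333
L = rho/(1-rho)
= 0.3333/0.6667
= 0.5000

0.5000


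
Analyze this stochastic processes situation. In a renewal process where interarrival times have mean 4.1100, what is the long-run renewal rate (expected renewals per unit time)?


Long-run renewal rate = 1/E(X)
= 1/4.1100
= 0.2433

0.2433


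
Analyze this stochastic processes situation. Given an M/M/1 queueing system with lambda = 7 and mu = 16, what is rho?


rho = lambda/mu
= 7/16
= 0.4375

0.4375


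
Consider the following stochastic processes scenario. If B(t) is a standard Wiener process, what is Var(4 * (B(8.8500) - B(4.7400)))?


Var(alpha*(B(t)-B(s))) = alpha^2 * (t-s)
= 4^2 * (8.8500 - 4.7400)
= 16 * 4.1100
= 65.7600

65.7600


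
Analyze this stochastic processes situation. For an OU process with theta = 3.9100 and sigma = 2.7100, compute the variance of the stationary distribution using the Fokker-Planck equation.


Stationary variance = sigma^2 / (2*theta)
= 2.7100^2 / (2*3.9100)
= 7.3441 / 7.8200
= 0.9391

0.9391


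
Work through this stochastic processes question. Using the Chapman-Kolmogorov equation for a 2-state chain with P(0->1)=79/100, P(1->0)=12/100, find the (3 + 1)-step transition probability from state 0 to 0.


P^4 = P^3 * P^1
Computing via matrix multiplication of the transition matrix.
Entry (0,0) of P^4 = 0.1319

0.1319


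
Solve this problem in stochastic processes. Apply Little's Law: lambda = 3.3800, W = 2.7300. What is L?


Little's Law: L = lambda * W
= 3.3800 * 2.7300
= 9.2274

9.2274


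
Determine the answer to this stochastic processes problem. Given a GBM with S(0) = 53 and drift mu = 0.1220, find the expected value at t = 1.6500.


E[S(t)] = S(0) * exp(mu * t)
= 53 * exp(0.1220 * 1.6500)
= 53 * 1.2230
= 64.8186

64.8186


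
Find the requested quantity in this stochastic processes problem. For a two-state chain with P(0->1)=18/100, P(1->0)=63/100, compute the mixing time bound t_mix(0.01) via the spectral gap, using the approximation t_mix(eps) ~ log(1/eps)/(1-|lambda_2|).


lambda_2 = |1 - p01 - p10| = |1 - 0.1800 - 0.6300| = 0.1900
t_mix ~ log(1/eps)/(1 - |lambda_2|)
= log(100)/(1 - 0.1900) = 4.6052/0.8100
= 5.6854

5.6854


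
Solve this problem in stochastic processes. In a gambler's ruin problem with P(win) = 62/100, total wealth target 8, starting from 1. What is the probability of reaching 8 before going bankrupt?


Gambler's ruin formula:
r = q/p = 0.3800/0.6200 = 0.6129
P(win) = (1 - r^i)/(1 - r^N)
= (1 - 0.6129^1)/(1 - 0.6129^8)
= 0.3950

0.3950


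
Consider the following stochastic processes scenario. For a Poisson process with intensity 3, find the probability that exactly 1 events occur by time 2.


P(N(t)=k) = (lambda*t)^k * exp(-lambda*t) / k!
lambda*t = 6
= 6^1 * exp(-6) / 1!
= 6 * 0.0025 / 1
= 0.0149

0.0149


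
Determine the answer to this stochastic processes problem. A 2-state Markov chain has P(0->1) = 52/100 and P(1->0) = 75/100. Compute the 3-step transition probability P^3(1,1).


Computing P^3 by matrix multiplication.
P = [[0.4800, 0.5200], [0.7500, 0.2500]]
After raising P to the power 3:
P^3(1,1) = 0.3978

0.3978


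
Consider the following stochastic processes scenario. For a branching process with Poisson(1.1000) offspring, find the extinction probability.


Since mu = 1.1000 > 1, extinction prob q < 1.
Solve s = exp(mu*(s-1)) iteratively.
q = 0.8239

0.8239


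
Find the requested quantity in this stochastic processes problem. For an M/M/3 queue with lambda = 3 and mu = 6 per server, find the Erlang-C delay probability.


a = lambda/mu = 0.5000
rho = a/c = 0.1667
Erlang-C formula applied:
C(c,a) = 0.0152

0.0152


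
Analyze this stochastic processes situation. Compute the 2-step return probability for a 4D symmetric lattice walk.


P(return in 2 steps) = P(reverse first step) = 1/(2d)
= 1/8
= 0.1250

0.1250


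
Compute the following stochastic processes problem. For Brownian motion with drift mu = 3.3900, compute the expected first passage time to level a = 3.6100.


Expected first passage time = a/mu
= 3.6100/3.3900
= 1.0649

1.0649


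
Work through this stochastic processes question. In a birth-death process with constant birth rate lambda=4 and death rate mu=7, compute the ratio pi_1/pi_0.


For birth-death process, pi_n/pi_0 = (lambda/mu)^n
= (4/7)^1
= 0.5714

0.5714


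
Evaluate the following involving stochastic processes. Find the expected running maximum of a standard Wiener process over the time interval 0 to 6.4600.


E(max B(s)) = sqrt(2t/pi)
= sqrt(2*6.4600/pi)
= sqrt(4.1126)
= 2.0279

2.0279


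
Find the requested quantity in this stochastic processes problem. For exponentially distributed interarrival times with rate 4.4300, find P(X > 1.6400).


P(X > t) = exp(-lambda * t)
= exp(-4.4300 * 1.6400)
= exp(-7.2652) = 6.9946e-04

6.9946e-04


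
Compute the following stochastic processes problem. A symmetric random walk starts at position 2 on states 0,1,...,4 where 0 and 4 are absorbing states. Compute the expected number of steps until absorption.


For symmetric RW on 0,...,N with absorbing barriers, E(i) = i*(N-i)
E(2) = 2 * 2 = 4

4


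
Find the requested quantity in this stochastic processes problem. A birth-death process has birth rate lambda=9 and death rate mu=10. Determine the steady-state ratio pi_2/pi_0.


For birth-death process, pi_n/pi_0 = (lambda/mu)^n
= (9/10)^2
= 0.8100

0.8100


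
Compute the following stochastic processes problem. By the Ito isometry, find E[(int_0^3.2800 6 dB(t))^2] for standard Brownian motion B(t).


By Ito isometry: E[(int f dB)^2] = int f^2 dt
= 6^2 * 3.2800
= 36 * 3.2800 = 118.0800

118.0800


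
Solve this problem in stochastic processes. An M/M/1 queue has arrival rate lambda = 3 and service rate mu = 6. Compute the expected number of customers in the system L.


rho = 3/6 = 0.5000
L = rho/(1-rho)
= 0.5000/0.5000
= 1.0000

1.0000


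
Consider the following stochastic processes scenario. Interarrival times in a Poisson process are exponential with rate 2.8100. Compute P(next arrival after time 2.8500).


P(X > t) = exp(-lambda * t)
= exp(-2.8100 * 2.8500)
= exp(-8.0085) = 3.3262e-04

3.3262e-04


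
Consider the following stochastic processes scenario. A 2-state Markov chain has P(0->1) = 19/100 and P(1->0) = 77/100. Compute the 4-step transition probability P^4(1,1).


Computing P^4 by matrix multiplication.
P = [[0.8100, 0.1900], [0.7700, 0.2300]]
After raising P to the power 4:
P^4(1,1) = 0.1979

0.1979


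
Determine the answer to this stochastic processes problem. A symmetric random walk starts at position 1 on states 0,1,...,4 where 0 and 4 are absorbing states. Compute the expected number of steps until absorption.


For symmetric RW on 0,...,N with absorbing barriers, E(i) = i*(N-i)
E(1) = 1 * 3 = 3

3


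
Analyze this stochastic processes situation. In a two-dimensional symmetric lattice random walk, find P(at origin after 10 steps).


P = C(10,5)^2 / 4^10
= 252^2 / 1048576
= 63504 / 1048576
= 0.0606

0.0606


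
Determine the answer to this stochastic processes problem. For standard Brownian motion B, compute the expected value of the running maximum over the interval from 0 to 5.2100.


E(max B(s)) = sqrt(2t/pi)
= sqrt(2*5.2100/pi)
= sqrt(3.3168)
= 1.8212

1.8212


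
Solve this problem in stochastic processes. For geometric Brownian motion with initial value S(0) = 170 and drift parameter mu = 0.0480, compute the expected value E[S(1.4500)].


E[S(t)] = S(0) * exp(mu * t)
= 170 * exp(0.0480 * 1.4500)
= 170 * 1.0721
= 182.2535

182.2535


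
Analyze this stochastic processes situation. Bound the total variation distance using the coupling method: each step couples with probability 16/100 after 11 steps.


TV distance bound <= (1-delta)^n
= (1 - 0.1600)^11
= 0.8400^11
= 0.1469

0.1469


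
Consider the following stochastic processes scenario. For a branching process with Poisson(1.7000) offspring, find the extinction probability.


Since mu = 1.7000 > 1, extinction prob q < 1.
Solve s = exp(mu*(s-1)) iteratively.
q = 0.3088

0.3088


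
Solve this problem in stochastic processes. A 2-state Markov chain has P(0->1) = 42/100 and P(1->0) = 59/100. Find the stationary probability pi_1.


Stationary distribution: pi_0 = p10/(p01+p10), pi_1 = p01/(p01+p10)
p01 = 0.4200, p10 = 0.5900
pi_1 = 0.4158

0.4158


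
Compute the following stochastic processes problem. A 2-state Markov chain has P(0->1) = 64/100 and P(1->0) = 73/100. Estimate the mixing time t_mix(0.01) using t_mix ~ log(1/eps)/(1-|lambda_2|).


lambda_2 = |1 - p01 - p10| = |1 - 0.6400 - 0.7300| = 0.3700
t_mix ~ log(1/eps)/(1 - |lambda_2|)
= log(100)/(1 - 0.3700) = 4.6052/0.6300
= 7.3098

7.3098


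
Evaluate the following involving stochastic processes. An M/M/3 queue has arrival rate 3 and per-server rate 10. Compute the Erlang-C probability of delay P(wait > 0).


a = lambda/mu = 0.3000
rho = a/c = 0.1000
Erlang-C formula applied:
C(c,a) = 0.0037

0.0037


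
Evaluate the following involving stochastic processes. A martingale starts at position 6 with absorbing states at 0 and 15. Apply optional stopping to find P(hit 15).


By optional stopping theorem: E(M at tau) = M(0) = 6
P(hit 15)*15 + P(hit 0)*0 = 6
P(hit 15) = (6 - 0)/(15 - 0) = 2/5 = 0.4000

0.4000


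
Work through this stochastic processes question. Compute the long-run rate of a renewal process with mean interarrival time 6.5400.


Long-run renewal rate = 1/E(X)
= 1/6.5400
= 0.1529

0.1529


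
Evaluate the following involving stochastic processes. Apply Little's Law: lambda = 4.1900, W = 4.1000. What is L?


Little's Law: L = lambda * W
= 4.1900 * 4.1000
= 17.1790

17.1790


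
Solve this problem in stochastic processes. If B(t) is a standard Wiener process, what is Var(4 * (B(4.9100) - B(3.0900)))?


Var(alpha*(B(t)-B(s))) = alpha^2 * (t-s)
= 4^2 * (4.9100 - 3.0900)
= 16 * 1.8200
= 29.1200

29.1200


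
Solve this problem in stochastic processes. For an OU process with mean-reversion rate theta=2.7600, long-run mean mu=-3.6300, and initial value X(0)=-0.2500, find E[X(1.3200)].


E[X(t)] = mu + (X(0) - mu)*exp(-theta*t)
= -3.6300 + (-0.2500 - -3.6300)*exp(-2.7600*1.3200)
= -3.6300 + 3.3800 * 0.0262
= -3.5416

-3.5416


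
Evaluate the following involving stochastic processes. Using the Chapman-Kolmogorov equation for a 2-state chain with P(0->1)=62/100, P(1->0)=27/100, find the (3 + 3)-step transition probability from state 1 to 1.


P^6 = P^3 * P^3
Computing via matrix multiplication of the transition matrix.
Entry (1,1) of P^6 = 0.6966

0.6966


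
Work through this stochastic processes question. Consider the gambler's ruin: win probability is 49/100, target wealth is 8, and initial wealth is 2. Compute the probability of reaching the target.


Gambler's ruin formula:
r = q/p = 0.5100/0.4900 = 1.0408
P(win) = (1 - r^i)/(1 - r^N)
= (1 - 1.0408^2)/(1 - 1.0408^8)
= 0.2208

0.2208


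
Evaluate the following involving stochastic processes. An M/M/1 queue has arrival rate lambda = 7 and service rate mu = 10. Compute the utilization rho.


rho = lambda/mu
= 7/10
= 0.7000

0.7000


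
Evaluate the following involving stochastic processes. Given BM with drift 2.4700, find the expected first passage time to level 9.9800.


Expected first passage time = a/mu
= 9.9800/2.4700
= 4.0405

4.0405


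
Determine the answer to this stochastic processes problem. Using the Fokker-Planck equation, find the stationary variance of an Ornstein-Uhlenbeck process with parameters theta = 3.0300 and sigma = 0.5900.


Stationary variance = sigma^2 / (2*theta)
= 0.5900^2 / (2*3.0300)
= 0.3481 / 6.0600
= 0.0574

0.0574


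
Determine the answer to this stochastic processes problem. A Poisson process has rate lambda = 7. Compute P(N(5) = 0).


P(N(t)=k) = (lambda*t)^k * exp(-lambda*t) / k!
lambda*t = 35
= 35^0 * exp(-35) / 0!
= 1 * 6.3051e-16 / 1
= 6.3051e-16

6.3051e-16


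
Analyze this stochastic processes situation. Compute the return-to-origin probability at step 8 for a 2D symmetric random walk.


P = C(8,4)^2 / 4^8
= 70^2 / 65536
= 4900 / 65536
= 0.0748

0.0748


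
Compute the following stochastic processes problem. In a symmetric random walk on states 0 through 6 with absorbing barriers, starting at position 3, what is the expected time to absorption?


For symmetric RW on 0,...,N with absorbing barriers, E(i) = i*(N-i)
E(3) = 3 * 3 = 9

9


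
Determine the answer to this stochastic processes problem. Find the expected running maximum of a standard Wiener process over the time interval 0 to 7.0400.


E(max B(s)) = sqrt(2t/pi)
= sqrt(2*7.0400/pi)
= sqrt(4.4818)
= 2.1170

2.1170


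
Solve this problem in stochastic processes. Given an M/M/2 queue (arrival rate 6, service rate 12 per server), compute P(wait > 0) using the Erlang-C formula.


a = lambda/mu = 0.5000
rho = a/c = 0.2500
Erlang-C formula applied:
C(c,a) = 0.1000

0.1000


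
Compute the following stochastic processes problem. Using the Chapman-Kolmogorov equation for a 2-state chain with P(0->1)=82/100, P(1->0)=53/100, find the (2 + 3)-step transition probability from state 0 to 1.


P^5 = P^2 * P^3
Computing via matrix multiplication of the transition matrix.
Entry (0,1) of P^5 = 0.6106

0.6106


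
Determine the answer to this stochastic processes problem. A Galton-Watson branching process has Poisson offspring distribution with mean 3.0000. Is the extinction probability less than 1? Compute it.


Since mu = 3.0000 > 1, extinction prob q < 1.
Solve s = exp(mu*(s-1)) iteratively.
q = 0.0595

0.0595


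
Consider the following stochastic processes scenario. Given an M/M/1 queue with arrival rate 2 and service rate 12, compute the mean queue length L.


rho = 2/12 = 0.1667
L = rho/(1-rho)
= 0.1667/0.8333
= 0.2000

0.2000


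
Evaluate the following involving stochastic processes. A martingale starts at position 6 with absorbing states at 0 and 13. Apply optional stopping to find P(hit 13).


By optional stopping theorem: E(M at tau) = M(0) = 6
P(hit 13)*13 + P(hit 0)*0 = 6
P(hit 13) = (6 - 0)/(13 - 0) = 6/13 = 0.4615

0.4615


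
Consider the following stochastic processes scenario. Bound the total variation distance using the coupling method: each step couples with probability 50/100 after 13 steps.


TV distance bound <= (1-delta)^n
= (1 - 0.5000)^13
= 0.5000^13
= 1.2207e-04

1.2207e-04


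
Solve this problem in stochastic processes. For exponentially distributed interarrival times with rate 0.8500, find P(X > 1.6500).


P(X > t) = exp(-lambda * t)
= exp(-0.8500 * 1.6500)
= exp(-1.4025) = 0.2460

0.2460


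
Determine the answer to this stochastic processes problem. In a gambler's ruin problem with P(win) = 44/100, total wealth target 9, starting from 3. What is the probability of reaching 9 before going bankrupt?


Gambler's ruin formula:
r = q/p = 0.5600/0.4400 = 1.2727
P(win) = (1 - r^i)/(1 - r^N)
= (1 - 1.2727^3)/(1 - 1.2727^9)
= 0.1368

0.1368


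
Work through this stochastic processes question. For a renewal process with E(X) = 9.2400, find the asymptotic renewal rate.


Long-run renewal rate = 1/E(X)
= 1/9.2400
= 0.1082

0.1082


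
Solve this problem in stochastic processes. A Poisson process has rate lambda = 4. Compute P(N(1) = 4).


P(N(t)=k) = (lambda*t)^k * exp(-lambda*t) / k!
lambda*t = 4
= 4^4 * exp(-4) / 4!
= 256 * 0.0183 / 24
= 0.1954

0.1954


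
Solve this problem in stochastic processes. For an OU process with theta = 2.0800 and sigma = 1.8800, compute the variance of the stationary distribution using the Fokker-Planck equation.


Stationary variance = sigma^2 / (2*theta)
= 1.8800^2 / (2*2.0800)
= 3.5344 / 4.1600
= 0.8496

0.8496


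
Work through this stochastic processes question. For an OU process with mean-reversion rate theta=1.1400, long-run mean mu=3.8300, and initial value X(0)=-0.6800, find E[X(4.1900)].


E[X(t)] = mu + (X(0) - mu)*exp(-theta*t)
= 3.8300 + (-0.6800 - 3.8300)*exp(-1.1400*4.1900)
= 3.8300 + -4.5100 * 0.0084
= 3.7920

3.7920


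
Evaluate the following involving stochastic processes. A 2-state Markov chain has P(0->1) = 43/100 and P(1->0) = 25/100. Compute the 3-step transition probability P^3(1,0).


Computing P^3 by matrix multiplication.
P = [[0.5700, 0.4300], [0.2500, 0.7500]]
After raising P to the power 3:
P^3(1,0) = 0.3556

0.3556


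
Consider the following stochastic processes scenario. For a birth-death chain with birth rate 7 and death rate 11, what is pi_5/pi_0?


For birth-death process, pi_n/pi_0 = (lambda/mu)^n
= (7/11)^5
= 0.1044

0.1044


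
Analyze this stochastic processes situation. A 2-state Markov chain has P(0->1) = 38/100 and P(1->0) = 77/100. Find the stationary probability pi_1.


Stationary distribution: pi_0 = p10/(p01+p10), pi_1 = p01/(p01+p10)
p01 = 0.3800, p10 = 0.7700
pi_1 = 0.3304

0.3304


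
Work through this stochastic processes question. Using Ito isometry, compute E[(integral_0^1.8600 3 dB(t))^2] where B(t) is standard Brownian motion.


By Ito isometry: E[(int f dB)^2] = int f^2 dt
= 3^2 * 1.8600
= 9 * 1.8600 = 16.7400

16.7400


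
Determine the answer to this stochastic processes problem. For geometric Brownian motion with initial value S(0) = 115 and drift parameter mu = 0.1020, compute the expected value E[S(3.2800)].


E[S(t)] = S(0) * exp(mu * t)
= 115 * exp(0.1020 * 3.2800)
= 115 * 1.3973
= 160.6924

160.6924


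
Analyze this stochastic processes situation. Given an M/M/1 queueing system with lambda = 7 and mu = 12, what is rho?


rho = lambda/mu
= 7/12
= 0.5833

0.5833


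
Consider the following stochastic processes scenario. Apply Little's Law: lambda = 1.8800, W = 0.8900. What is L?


Little's Law: L = lambda * W
= 1.8800 * 0.8900
= 1.6732

1.6732


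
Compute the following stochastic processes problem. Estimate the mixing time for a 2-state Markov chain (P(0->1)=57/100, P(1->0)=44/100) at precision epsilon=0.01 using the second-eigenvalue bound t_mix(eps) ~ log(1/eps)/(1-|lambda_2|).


lambda_2 = |1 - p01 - p10| = |1 - 0.5700 - 0.4400| = 0.0100
t_mix ~ log(1/eps)/(1 - |lambda_2|)
= log(100)/(1 - 0.0100) = 4.6052/0.9900
= 4.6517

4.6517


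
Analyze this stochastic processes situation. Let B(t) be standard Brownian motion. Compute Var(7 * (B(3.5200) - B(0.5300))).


Var(alpha*(B(t)-B(s))) = alpha^2 * (t-s)
= 7^2 * (3.5200 - 0.5300)
= 49 * 2.9900
= 146.5100

146.5100


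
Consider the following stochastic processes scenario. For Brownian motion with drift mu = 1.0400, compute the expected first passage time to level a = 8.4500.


Expected first passage time = a/mu
= 8.4500/1.0400
= 8.1250

8.1250


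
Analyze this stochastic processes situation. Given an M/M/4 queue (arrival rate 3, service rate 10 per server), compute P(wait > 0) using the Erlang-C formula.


a = lambda/mu = 0.3000
rho = a/c = 0.0750
Erlang-C formula applied:
C(c,a) = 2.7030e-04

2.7030e-04


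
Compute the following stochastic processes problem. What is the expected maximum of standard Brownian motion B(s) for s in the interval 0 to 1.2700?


E(max B(s)) = sqrt(2t/pi)
= sqrt(2*1.2700/pi)
= sqrt(0.8085)
= 0.8992

0.8992


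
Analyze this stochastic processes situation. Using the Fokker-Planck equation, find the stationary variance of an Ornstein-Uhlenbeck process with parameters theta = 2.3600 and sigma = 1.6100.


Stationary variance = sigma^2 / (2*theta)
= 1.6100^2 / (2*2.3600)
= 2.5921 / 4.7200
= 0.5492

0.5492


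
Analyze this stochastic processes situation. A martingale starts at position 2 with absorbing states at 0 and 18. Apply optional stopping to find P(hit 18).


By optional stopping theorem: E(M at tau) = M(0) = 2
P(hit 18)*18 + P(hit 0)*0 = 2
P(hit 18) = (2 - 0)/(18 - 0) = 1/9 = 0.1111

0.1111


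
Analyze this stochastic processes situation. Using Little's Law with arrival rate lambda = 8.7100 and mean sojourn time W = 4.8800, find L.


Little's Law: L = lambda * W
= 8.7100 * 4.8800
= 42.5048

42.5048


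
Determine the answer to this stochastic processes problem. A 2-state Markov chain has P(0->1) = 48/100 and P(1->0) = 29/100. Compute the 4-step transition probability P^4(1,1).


Computing P^4 by matrix multiplication.
P = [[0.5200, 0.4800], [0.2900, 0.7100]]
After raising P to the power 4:
P^4(1,1) = 0.6244

0.6244


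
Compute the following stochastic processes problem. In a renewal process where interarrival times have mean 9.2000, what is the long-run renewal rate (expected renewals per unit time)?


Long-run renewal rate = 1/E(X)
= 1/9.2000
= 0.1087

0.1087


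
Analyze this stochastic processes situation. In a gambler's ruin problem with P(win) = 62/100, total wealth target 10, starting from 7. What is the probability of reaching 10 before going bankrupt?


Gambler's ruin formula:
r = q/p = 0.3800/0.6200 = 0.6129
P(win) = (1 - r^i)/(1 - r^N)
= (1 - 0.6129^7)/(1 - 0.6129^10)
= 0.9748

0.9748
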